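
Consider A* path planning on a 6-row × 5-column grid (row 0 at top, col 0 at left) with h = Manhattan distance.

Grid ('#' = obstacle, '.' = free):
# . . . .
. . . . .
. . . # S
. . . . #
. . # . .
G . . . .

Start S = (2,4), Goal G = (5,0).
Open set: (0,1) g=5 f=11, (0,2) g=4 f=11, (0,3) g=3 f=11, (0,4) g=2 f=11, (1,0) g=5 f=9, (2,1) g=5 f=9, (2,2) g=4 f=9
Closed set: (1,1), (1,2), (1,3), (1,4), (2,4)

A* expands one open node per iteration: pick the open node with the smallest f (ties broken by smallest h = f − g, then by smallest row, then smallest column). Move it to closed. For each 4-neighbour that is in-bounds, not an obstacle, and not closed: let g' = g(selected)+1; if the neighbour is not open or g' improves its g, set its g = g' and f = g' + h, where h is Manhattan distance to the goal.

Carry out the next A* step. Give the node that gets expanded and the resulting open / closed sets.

expanded=(1,0); open=[(0,1) g=5 f=11, (0,2) g=4 f=11, (0,3) g=3 f=11, (0,4) g=2 f=11, (2,0) g=6 f=9, (2,1) g=5 f=9, (2,2) g=4 f=9]; closed=[(1,0), (1,1), (1,2), (1,3), (1,4), (2,4)]

step 1: expand (1,0) (f=9, h=4) → closed; open now [(0,1) g=5 f=11, (0,2) g=4 f=11, (0,3) g=3 f=11, (0,4) g=2 f=11, (2,0) g=6 f=9, (2,1) g=5 f=9, (2,2) g=4 f=9]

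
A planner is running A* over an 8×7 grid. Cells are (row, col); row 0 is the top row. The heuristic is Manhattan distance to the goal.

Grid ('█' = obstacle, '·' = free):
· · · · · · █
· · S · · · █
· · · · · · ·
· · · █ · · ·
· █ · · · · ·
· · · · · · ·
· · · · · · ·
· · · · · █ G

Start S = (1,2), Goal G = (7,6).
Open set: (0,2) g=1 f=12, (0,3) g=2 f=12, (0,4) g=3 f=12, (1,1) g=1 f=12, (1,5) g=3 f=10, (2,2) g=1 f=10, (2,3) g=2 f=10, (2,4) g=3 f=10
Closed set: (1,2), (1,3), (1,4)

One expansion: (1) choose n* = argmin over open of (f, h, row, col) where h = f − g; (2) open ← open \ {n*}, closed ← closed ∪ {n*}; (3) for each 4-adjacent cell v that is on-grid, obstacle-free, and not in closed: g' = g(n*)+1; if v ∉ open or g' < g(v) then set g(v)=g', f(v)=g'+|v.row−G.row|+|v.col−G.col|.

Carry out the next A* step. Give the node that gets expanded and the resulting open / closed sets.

step 1: expand (1,5) (f=10, h=7) → closed; open now [(0,2) g=1 f=12, (0,3) g=2 f=12, (0,4) g=3 f=12, (0,5) g=4 f=12, (1,1) g=1 f=12, (2,2) g=1 f=10, (2,3) g=2 f=10, (2,4) g=3 f=10, (2,5) g=4 f=10]

expanded=(1,5); open=[(0,2) g=1 f=12, (0,3) g=2 f=12, (0,4) g=3 f=12, (0,5) g=4 f=12, (1,1) g=1 f=12, (2,2) g=1 f=10, (2,3) g=2 f=10, (2,4) g=3 f=10, (2,5) g=4 f=10]; closed=[(1,2), (1,3), (1,4), (1,5)]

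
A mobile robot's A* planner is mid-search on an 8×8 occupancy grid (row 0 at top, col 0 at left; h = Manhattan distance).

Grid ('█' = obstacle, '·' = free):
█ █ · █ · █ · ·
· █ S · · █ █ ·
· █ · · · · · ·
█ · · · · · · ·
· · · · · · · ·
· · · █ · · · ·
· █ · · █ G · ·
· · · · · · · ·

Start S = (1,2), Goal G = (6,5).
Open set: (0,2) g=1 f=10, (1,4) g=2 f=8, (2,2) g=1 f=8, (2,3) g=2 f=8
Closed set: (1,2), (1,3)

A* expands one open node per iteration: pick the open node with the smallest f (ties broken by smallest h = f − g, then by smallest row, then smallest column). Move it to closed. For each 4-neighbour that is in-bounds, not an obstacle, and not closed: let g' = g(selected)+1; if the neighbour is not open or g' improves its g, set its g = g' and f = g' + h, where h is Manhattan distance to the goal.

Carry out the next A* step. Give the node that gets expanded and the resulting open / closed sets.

step 1: expand (1,4) (f=8, h=6) → closed; open now [(0,2) g=1 f=10, (0,4) g=3 f=10, (2,2) g=1 f=8, (2,3) g=2 f=8, (2,4) g=3 f=8]

expanded=(1,4); open=[(0,2) g=1 f=10, (0,4) g=3 f=10, (2,2) g=1 f=8, (2,3) g=2 f=8, (2,4) g=3 f=8]; closed=[(1,2), (1,3), (1,4)]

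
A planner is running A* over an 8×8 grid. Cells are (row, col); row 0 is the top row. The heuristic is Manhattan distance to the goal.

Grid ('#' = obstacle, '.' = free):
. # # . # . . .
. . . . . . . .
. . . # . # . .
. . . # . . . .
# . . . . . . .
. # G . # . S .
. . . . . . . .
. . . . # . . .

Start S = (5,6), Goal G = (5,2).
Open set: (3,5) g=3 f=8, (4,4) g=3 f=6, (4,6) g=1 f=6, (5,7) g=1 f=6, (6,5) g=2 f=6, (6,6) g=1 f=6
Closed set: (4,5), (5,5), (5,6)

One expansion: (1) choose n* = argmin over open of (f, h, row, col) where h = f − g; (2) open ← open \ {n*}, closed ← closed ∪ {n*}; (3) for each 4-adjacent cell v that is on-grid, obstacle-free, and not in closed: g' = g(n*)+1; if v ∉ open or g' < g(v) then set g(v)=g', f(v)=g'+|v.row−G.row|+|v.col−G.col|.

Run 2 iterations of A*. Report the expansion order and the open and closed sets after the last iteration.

step 1: expand (4,4) (f=6, h=3) → closed; open now [(3,4) g=4 f=8, (3,5) g=3 f=8, (4,3) g=4 f=6, (4,6) g=1 f=6, (5,7) g=1 f=6, (6,5) g=2 f=6, (6,6) g=1 f=6]
step 2: expand (4,3) (f=6, h=2) → closed; open now [(3,4) g=4 f=8, (3,5) g=3 f=8, (4,2) g=5 f=6, (4,6) g=1 f=6, (5,3) g=5 f=6, (5,7) g=1 f=6, (6,5) g=2 f=6, (6,6) g=1 f=6]

order=[(4,4) → (4,3)]; open=[(3,4) g=4 f=8, (3,5) g=3 f=8, (4,2) g=5 f=6, (4,6) g=1 f=6, (5,3) g=5 f=6, (5,7) g=1 f=6, (6,5) g=2 f=6, (6,6) g=1 f=6]; closed=[(4,3), (4,4), (4,5), (5,5), (5,6)]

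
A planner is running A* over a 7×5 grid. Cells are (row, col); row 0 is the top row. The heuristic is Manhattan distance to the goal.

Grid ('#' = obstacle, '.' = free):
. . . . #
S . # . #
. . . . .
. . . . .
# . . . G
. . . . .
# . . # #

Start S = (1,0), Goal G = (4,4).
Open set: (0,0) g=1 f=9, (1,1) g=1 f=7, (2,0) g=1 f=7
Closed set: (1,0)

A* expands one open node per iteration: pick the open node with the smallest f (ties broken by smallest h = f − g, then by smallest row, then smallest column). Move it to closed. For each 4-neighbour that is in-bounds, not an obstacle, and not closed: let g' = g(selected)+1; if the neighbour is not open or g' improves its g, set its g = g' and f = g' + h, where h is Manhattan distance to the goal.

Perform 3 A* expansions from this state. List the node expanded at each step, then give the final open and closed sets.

step 1: expand (1,1) (f=7, h=6) → closed; open now [(0,0) g=1 f=9, (0,1) g=2 f=9, (2,0) g=1 f=7, (2,1) g=2 f=7]
step 2: expand (2,1) (f=7, h=5) → closed; open now [(0,0) g=1 f=9, (0,1) g=2 f=9, (2,0) g=1 f=7, (2,2) g=3 f=7, (3,1) g=3 f=7]
step 3: expand (2,2) (f=7, h=4) → closed; open now [(0,0) g=1 f=9, (0,1) g=2 f=9, (2,0) g=1 f=7, (2,3) g=4 f=7, (3,1) g=3 f=7, (3,2) g=4 f=7]

order=[(1,1) → (2,1) → (2,2)]; open=[(0,0) g=1 f=9, (0,1) g=2 f=9, (2,0) g=1 f=7, (2,3) g=4 f=7, (3,1) g=3 f=7, (3,2) g=4 f=7]; closed=[(1,0), (1,1), (2,1), (2,2)]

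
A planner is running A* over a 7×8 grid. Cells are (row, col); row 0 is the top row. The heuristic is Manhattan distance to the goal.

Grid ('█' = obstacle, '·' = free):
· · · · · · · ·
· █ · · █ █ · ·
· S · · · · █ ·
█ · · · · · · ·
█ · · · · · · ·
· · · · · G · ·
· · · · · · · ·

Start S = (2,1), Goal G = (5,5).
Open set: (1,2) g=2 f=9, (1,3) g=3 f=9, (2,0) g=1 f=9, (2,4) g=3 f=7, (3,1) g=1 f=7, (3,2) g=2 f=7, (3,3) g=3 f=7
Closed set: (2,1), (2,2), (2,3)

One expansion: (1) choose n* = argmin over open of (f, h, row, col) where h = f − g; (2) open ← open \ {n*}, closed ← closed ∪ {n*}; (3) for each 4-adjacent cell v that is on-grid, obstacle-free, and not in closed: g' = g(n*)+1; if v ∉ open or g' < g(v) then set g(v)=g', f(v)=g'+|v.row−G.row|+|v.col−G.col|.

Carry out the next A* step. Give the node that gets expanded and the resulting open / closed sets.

expanded=(2,4); open=[(1,2) g=2 f=9, (1,3) g=3 f=9, (2,0) g=1 f=9, (2,5) g=4 f=7, (3,1) g=1 f=7, (3,2) g=2 f=7, (3,3) g=3 f=7, (3,4) g=4 f=7]; closed=[(2,1), (2,2), (2,3), (2,4)]

step 1: expand (2,4) (f=7, h=4) → closed; open now [(1,2) g=2 f=9, (1,3) g=3 f=9, (2,0) g=1 f=9, (2,5) g=4 f=7, (3,1) g=1 f=7, (3,2) g=2 f=7, (3,3) g=3 f=7, (3,4) g=4 f=7]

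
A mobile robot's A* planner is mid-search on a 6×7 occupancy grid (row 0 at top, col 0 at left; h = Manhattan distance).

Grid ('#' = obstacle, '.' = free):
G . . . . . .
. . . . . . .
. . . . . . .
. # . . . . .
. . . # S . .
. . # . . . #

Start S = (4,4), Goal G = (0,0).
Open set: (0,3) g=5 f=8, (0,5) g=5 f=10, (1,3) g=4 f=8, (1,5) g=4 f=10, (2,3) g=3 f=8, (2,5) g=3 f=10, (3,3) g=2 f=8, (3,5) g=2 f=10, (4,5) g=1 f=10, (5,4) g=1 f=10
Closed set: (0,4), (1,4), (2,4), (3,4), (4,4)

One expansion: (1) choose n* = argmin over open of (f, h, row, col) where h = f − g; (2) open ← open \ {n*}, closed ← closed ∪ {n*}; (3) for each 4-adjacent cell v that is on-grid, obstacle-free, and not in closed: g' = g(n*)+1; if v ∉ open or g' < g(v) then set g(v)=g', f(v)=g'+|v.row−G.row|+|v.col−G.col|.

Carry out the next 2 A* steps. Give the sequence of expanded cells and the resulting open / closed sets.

order=[(0,3) → (0,2)]; open=[(0,1) g=7 f=8, (0,5) g=5 f=10, (1,2) g=7 f=10, (1,3) g=4 f=8, (1,5) g=4 f=10, (2,3) g=3 f=8, (2,5) g=3 f=10, (3,3) g=2 f=8, (3,5) g=2 f=10, (4,5) g=1 f=10, (5,4) g=1 f=10]; closed=[(0,2), (0,3), (0,4), (1,4), (2,4), (3,4), (4,4)]

step 1: expand (0,3) (f=8, h=3) → closed; open now [(0,2) g=6 f=8, (0,5) g=5 f=10, (1,3) g=4 f=8, (1,5) g=4 f=10, (2,3) g=3 f=8, (2,5) g=3 f=10, (3,3) g=2 f=8, (3,5) g=2 f=10, (4,5) g=1 f=10, (5,4) g=1 f=10]
step 2: expand (0,2) (f=8, h=2) → closed; open now [(0,1) g=7 f=8, (0,5) g=5 f=10, (1,2) g=7 f=10, (1,3) g=4 f=8, (1,5) g=4 f=10, (2,3) g=3 f=8, (2,5) g=3 f=10, (3,3) g=2 f=8, (3,5) g=2 f=10, (4,5) g=1 f=10, (5,4) g=1 f=10]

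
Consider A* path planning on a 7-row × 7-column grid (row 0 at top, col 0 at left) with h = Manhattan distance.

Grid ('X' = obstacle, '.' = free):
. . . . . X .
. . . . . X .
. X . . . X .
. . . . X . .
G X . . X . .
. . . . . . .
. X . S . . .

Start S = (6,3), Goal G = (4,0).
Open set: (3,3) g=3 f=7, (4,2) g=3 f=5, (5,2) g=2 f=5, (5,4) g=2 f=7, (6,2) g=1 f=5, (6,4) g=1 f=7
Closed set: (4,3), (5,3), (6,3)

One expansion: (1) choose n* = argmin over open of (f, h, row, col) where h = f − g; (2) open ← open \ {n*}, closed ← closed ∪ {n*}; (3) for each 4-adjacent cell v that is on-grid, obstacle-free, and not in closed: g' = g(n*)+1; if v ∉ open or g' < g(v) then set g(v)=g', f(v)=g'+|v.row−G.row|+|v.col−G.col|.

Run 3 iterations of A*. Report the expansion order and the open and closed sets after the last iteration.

step 1: expand (4,2) (f=5, h=2) → closed; open now [(3,2) g=4 f=7, (3,3) g=3 f=7, (5,2) g=2 f=5, (5,4) g=2 f=7, (6,2) g=1 f=5, (6,4) g=1 f=7]
step 2: expand (5,2) (f=5, h=3) → closed; open now [(3,2) g=4 f=7, (3,3) g=3 f=7, (5,1) g=3 f=5, (5,4) g=2 f=7, (6,2) g=1 f=5, (6,4) g=1 f=7]
step 3: expand (5,1) (f=5, h=2) → closed; open now [(3,2) g=4 f=7, (3,3) g=3 f=7, (5,0) g=4 f=5, (5,4) g=2 f=7, (6,2) g=1 f=5, (6,4) g=1 f=7]

order=[(4,2) → (5,2) → (5,1)]; open=[(3,2) g=4 f=7, (3,3) g=3 f=7, (5,0) g=4 f=5, (5,4) g=2 f=7, (6,2) g=1 f=5, (6,4) g=1 f=7]; closed=[(4,2), (4,3), (5,1), (5,2), (5,3), (6,3)]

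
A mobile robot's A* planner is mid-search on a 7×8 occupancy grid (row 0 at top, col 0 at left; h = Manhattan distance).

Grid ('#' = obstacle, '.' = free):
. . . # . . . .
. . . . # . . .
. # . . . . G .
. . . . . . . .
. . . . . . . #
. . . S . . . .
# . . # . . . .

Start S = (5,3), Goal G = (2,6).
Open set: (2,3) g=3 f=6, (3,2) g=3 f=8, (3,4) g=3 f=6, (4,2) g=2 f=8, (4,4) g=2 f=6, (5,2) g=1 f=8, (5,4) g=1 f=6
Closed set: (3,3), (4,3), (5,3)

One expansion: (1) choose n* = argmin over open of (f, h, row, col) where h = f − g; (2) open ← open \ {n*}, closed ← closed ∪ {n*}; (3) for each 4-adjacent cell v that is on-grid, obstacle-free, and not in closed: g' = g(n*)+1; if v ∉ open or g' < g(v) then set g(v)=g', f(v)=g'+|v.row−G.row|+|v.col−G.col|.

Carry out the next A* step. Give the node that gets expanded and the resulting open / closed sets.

expanded=(2,3); open=[(1,3) g=4 f=8, (2,2) g=4 f=8, (2,4) g=4 f=6, (3,2) g=3 f=8, (3,4) g=3 f=6, (4,2) g=2 f=8, (4,4) g=2 f=6, (5,2) g=1 f=8, (5,4) g=1 f=6]; closed=[(2,3), (3,3), (4,3), (5,3)]

step 1: expand (2,3) (f=6, h=3) → closed; open now [(1,3) g=4 f=8, (2,2) g=4 f=8, (2,4) g=4 f=6, (3,2) g=3 f=8, (3,4) g=3 f=6, (4,2) g=2 f=8, (4,4) g=2 f=6, (5,2) g=1 f=8, (5,4) g=1 f=6]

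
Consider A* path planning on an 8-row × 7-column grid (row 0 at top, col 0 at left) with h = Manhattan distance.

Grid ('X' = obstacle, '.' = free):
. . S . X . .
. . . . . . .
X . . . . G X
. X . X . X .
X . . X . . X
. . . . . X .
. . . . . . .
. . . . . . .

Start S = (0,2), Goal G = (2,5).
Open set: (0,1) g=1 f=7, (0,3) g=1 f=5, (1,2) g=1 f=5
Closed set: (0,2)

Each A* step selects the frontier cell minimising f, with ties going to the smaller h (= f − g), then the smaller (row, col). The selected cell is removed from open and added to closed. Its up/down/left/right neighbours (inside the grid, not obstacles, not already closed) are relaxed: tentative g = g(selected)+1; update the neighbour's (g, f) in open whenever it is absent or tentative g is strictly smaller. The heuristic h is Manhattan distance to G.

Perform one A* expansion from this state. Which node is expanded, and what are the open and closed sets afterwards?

expanded=(0,3); open=[(0,1) g=1 f=7, (1,2) g=1 f=5, (1,3) g=2 f=5]; closed=[(0,2), (0,3)]

step 1: expand (0,3) (f=5, h=4) → closed; open now [(0,1) g=1 f=7, (1,2) g=1 f=5, (1,3) g=2 f=5]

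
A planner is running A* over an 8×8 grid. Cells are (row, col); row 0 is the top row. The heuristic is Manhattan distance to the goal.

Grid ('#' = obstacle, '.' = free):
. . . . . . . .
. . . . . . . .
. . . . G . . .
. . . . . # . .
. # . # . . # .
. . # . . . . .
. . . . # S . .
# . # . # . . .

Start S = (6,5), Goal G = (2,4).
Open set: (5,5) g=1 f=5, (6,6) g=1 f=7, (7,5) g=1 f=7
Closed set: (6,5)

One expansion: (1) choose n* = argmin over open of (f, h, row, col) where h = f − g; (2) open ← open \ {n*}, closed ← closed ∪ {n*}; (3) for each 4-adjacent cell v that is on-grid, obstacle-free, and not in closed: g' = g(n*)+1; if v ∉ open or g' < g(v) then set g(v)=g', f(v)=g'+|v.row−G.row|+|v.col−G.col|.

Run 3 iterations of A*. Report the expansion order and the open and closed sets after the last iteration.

order=[(5,5) → (4,5) → (4,4)]; open=[(3,4) g=4 f=5, (5,4) g=2 f=5, (5,6) g=2 f=7, (6,6) g=1 f=7, (7,5) g=1 f=7]; closed=[(4,4), (4,5), (5,5), (6,5)]

step 1: expand (5,5) (f=5, h=4) → closed; open now [(4,5) g=2 f=5, (5,4) g=2 f=5, (5,6) g=2 f=7, (6,6) g=1 f=7, (7,5) g=1 f=7]
step 2: expand (4,5) (f=5, h=3) → closed; open now [(4,4) g=3 f=5, (5,4) g=2 f=5, (5,6) g=2 f=7, (6,6) g=1 f=7, (7,5) g=1 f=7]
step 3: expand (4,4) (f=5, h=2) → closed; open now [(3,4) g=4 f=5, (5,4) g=2 f=5, (5,6) g=2 f=7, (6,6) g=1 f=7, (7,5) g=1 f=7]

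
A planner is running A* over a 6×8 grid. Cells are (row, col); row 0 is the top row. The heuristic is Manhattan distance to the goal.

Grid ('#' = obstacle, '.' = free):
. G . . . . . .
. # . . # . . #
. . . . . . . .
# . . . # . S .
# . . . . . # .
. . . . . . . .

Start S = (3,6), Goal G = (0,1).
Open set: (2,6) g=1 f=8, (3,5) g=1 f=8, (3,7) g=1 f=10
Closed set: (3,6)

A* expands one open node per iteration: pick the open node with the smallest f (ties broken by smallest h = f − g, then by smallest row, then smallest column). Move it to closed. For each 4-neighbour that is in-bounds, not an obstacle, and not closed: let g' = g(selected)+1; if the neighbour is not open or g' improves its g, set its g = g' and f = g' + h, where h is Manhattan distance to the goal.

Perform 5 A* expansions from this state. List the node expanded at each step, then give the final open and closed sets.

order=[(2,6) → (1,6) → (0,6) → (0,5) → (0,4)]; open=[(0,3) g=6 f=8, (0,7) g=4 f=10, (1,5) g=3 f=8, (2,5) g=2 f=8, (2,7) g=2 f=10, (3,5) g=1 f=8, (3,7) g=1 f=10]; closed=[(0,4), (0,5), (0,6), (1,6), (2,6), (3,6)]

step 1: expand (2,6) (f=8, h=7) → closed; open now [(1,6) g=2 f=8, (2,5) g=2 f=8, (2,7) g=2 f=10, (3,5) g=1 f=8, (3,7) g=1 f=10]
step 2: expand (1,6) (f=8, h=6) → closed; open now [(0,6) g=3 f=8, (1,5) g=3 f=8, (2,5) g=2 f=8, (2,7) g=2 f=10, (3,5) g=1 f=8, (3,7) g=1 f=10]
step 3: expand (0,6) (f=8, h=5) → closed; open now [(0,5) g=4 f=8, (0,7) g=4 f=10, (1,5) g=3 f=8, (2,5) g=2 f=8, (2,7) g=2 f=10, (3,5) g=1 f=8, (3,7) g=1 f=10]
step 4: expand (0,5) (f=8, h=4) → closed; open now [(0,4) g=5 f=8, (0,7) g=4 f=10, (1,5) g=3 f=8, (2,5) g=2 f=8, (2,7) g=2 f=10, (3,5) g=1 f=8, (3,7) g=1 f=10]
step 5: expand (0,4) (f=8, h=3) → closed; open now [(0,3) g=6 f=8, (0,7) g=4 f=10, (1,5) g=3 f=8, (2,5) g=2 f=8, (2,7) g=2 f=10, (3,5) g=1 f=8, (3,7) g=1 f=10]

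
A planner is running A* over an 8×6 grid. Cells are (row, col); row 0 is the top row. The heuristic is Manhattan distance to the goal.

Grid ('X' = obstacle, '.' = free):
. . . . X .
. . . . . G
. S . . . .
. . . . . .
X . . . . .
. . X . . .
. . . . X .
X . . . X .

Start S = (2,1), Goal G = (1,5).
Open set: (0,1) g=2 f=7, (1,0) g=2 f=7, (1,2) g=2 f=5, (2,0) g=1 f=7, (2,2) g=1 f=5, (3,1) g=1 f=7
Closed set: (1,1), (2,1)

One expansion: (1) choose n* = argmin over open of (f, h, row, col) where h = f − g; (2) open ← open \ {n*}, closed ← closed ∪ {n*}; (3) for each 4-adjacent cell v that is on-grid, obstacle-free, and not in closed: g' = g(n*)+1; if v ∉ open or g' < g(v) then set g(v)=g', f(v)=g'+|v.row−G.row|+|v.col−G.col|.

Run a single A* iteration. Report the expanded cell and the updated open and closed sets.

step 1: expand (1,2) (f=5, h=3) → closed; open now [(0,1) g=2 f=7, (0,2) g=3 f=7, (1,0) g=2 f=7, (1,3) g=3 f=5, (2,0) g=1 f=7, (2,2) g=1 f=5, (3,1) g=1 f=7]

expanded=(1,2); open=[(0,1) g=2 f=7, (0,2) g=3 f=7, (1,0) g=2 f=7, (1,3) g=3 f=5, (2,0) g=1 f=7, (2,2) g=1 f=5, (3,1) g=1 f=7]; closed=[(1,1), (1,2), (2,1)]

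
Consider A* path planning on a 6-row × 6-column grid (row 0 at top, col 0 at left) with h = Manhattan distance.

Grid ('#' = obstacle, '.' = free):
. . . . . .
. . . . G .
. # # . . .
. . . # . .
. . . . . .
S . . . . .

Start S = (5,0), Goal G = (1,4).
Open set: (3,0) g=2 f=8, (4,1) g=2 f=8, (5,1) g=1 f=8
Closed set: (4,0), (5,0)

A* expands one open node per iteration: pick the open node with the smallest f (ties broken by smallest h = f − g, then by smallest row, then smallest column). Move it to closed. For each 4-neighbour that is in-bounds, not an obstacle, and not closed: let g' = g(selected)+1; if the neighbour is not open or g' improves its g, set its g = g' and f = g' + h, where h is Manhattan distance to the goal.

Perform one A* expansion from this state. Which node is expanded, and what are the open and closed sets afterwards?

expanded=(3,0); open=[(2,0) g=3 f=8, (3,1) g=3 f=8, (4,1) g=2 f=8, (5,1) g=1 f=8]; closed=[(3,0), (4,0), (5,0)]

step 1: expand (3,0) (f=8, h=6) → closed; open now [(2,0) g=3 f=8, (3,1) g=3 f=8, (4,1) g=2 f=8, (5,1) g=1 f=8]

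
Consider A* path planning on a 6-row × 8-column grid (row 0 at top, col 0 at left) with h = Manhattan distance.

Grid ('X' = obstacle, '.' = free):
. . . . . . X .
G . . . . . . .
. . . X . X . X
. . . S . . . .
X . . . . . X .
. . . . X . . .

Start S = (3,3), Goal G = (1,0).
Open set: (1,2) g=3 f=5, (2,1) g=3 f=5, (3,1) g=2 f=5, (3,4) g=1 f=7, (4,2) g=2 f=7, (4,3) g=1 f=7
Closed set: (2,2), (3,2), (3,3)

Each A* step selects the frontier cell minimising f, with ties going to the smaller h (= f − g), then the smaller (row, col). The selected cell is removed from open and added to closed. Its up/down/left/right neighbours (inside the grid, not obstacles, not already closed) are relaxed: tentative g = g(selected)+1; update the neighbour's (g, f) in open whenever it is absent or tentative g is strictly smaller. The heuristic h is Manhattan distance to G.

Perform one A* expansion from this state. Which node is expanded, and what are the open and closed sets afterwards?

expanded=(1,2); open=[(0,2) g=4 f=7, (1,1) g=4 f=5, (1,3) g=4 f=7, (2,1) g=3 f=5, (3,1) g=2 f=5, (3,4) g=1 f=7, (4,2) g=2 f=7, (4,3) g=1 f=7]; closed=[(1,2), (2,2), (3,2), (3,3)]

step 1: expand (1,2) (f=5, h=2) → closed; open now [(0,2) g=4 f=7, (1,1) g=4 f=5, (1,3) g=4 f=7, (2,1) g=3 f=5, (3,1) g=2 f=5, (3,4) g=1 f=7, (4,2) g=2 f=7, (4,3) g=1 f=7]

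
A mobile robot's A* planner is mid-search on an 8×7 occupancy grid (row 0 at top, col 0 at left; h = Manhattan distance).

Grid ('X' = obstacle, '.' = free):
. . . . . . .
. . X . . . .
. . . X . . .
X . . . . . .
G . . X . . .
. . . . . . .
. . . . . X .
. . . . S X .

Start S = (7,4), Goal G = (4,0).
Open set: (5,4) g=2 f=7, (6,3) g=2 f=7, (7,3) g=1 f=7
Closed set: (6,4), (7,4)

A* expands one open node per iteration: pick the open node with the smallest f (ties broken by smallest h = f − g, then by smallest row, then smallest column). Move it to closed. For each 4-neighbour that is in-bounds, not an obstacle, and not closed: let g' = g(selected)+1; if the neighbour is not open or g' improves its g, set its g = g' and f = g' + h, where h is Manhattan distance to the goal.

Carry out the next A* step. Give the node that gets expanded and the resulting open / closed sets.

step 1: expand (5,4) (f=7, h=5) → closed; open now [(4,4) g=3 f=7, (5,3) g=3 f=7, (5,5) g=3 f=9, (6,3) g=2 f=7, (7,3) g=1 f=7]

expanded=(5,4); open=[(4,4) g=3 f=7, (5,3) g=3 f=7, (5,5) g=3 f=9, (6,3) g=2 f=7, (7,3) g=1 f=7]; closed=[(5,4), (6,4), (7,4)]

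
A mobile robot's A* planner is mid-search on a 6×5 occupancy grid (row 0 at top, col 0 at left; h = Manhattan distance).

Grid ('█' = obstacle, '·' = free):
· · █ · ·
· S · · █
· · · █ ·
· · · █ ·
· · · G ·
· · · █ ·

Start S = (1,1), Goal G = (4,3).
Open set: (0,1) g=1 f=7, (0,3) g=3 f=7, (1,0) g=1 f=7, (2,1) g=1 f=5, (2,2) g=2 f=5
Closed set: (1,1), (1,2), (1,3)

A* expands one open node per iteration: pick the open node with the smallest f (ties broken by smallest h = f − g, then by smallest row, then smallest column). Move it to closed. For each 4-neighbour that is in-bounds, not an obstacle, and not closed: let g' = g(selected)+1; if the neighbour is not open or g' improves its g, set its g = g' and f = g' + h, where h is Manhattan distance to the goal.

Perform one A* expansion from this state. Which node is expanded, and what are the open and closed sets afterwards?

step 1: expand (2,2) (f=5, h=3) → closed; open now [(0,1) g=1 f=7, (0,3) g=3 f=7, (1,0) g=1 f=7, (2,1) g=1 f=5, (3,2) g=3 f=5]

expanded=(2,2); open=[(0,1) g=1 f=7, (0,3) g=3 f=7, (1,0) g=1 f=7, (2,1) g=1 f=5, (3,2) g=3 f=5]; closed=[(1,1), (1,2), (1,3), (2,2)]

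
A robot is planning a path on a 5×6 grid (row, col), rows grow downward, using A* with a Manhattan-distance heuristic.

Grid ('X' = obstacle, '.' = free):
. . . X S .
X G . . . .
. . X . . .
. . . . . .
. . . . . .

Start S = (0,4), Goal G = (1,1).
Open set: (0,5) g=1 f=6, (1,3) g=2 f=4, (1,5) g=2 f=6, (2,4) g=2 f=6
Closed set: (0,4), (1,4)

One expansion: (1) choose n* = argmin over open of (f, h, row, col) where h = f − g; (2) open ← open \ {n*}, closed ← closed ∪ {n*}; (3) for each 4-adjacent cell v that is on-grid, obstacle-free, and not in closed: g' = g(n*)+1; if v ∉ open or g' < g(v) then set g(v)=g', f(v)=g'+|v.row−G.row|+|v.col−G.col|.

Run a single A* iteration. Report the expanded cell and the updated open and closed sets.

step 1: expand (1,3) (f=4, h=2) → closed; open now [(0,5) g=1 f=6, (1,2) g=3 f=4, (1,5) g=2 f=6, (2,3) g=3 f=6, (2,4) g=2 f=6]

expanded=(1,3); open=[(0,5) g=1 f=6, (1,2) g=3 f=4, (1,5) g=2 f=6, (2,3) g=3 f=6, (2,4) g=2 f=6]; closed=[(0,4), (1,3), (1,4)]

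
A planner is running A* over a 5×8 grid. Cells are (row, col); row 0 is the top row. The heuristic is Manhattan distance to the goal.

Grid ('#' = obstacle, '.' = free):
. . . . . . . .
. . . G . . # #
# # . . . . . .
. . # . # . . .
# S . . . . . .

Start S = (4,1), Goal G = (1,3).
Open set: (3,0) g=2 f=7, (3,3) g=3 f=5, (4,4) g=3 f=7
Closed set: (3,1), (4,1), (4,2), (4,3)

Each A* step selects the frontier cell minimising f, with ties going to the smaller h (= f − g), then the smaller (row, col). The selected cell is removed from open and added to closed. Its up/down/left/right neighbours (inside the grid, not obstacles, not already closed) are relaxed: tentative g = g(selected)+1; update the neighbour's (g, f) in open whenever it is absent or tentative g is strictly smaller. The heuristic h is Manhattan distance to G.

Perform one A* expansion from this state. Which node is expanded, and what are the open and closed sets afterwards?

step 1: expand (3,3) (f=5, h=2) → closed; open now [(2,3) g=4 f=5, (3,0) g=2 f=7, (4,4) g=3 f=7]

expanded=(3,3); open=[(2,3) g=4 f=5, (3,0) g=2 f=7, (4,4) g=3 f=7]; closed=[(3,1), (3,3), (4,1), (4,2), (4,3)]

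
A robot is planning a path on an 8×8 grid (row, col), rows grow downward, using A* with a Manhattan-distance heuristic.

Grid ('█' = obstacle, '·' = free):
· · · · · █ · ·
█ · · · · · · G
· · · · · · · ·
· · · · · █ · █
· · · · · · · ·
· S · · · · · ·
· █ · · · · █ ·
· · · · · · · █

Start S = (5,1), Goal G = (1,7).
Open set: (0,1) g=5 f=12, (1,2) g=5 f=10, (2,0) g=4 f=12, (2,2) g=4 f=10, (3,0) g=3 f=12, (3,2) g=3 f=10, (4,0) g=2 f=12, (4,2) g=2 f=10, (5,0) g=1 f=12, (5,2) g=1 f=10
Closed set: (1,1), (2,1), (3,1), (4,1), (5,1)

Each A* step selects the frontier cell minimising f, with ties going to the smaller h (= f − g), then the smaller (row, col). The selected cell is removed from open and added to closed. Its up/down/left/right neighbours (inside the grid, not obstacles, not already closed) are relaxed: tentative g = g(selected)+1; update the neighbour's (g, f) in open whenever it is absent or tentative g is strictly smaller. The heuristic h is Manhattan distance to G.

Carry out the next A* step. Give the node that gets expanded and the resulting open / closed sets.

step 1: expand (1,2) (f=10, h=5) → closed; open now [(0,1) g=5 f=12, (0,2) g=6 f=12, (1,3) g=6 f=10, (2,0) g=4 f=12, (2,2) g=4 f=10, (3,0) g=3 f=12, (3,2) g=3 f=10, (4,0) g=2 f=12, (4,2) g=2 f=10, (5,0) g=1 f=12, (5,2) g=1 f=10]

expanded=(1,2); open=[(0,1) g=5 f=12, (0,2) g=6 f=12, (1,3) g=6 f=10, (2,0) g=4 f=12, (2,2) g=4 f=10, (3,0) g=3 f=12, (3,2) g=3 f=10, (4,0) g=2 f=12, (4,2) g=2 f=10, (5,0) g=1 f=12, (5,2) g=1 f=10]; closed=[(1,1), (1,2), (2,1), (3,1), (4,1), (5,1)]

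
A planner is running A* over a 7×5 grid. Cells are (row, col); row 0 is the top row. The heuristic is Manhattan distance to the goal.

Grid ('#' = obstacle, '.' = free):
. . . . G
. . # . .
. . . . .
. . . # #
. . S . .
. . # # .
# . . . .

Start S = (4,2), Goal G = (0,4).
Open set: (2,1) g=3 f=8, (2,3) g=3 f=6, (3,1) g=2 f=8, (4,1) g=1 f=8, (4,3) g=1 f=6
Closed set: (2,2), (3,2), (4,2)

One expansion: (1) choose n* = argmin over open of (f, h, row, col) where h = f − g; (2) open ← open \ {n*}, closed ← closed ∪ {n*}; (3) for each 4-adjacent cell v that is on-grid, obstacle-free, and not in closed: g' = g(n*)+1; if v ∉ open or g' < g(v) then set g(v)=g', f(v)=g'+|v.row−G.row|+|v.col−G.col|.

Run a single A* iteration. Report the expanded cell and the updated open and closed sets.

expanded=(2,3); open=[(1,3) g=4 f=6, (2,1) g=3 f=8, (2,4) g=4 f=6, (3,1) g=2 f=8, (4,1) g=1 f=8, (4,3) g=1 f=6]; closed=[(2,2), (2,3), (3,2), (4,2)]

step 1: expand (2,3) (f=6, h=3) → closed; open now [(1,3) g=4 f=6, (2,1) g=3 f=8, (2,4) g=4 f=6, (3,1) g=2 f=8, (4,1) g=1 f=8, (4,3) g=1 f=6]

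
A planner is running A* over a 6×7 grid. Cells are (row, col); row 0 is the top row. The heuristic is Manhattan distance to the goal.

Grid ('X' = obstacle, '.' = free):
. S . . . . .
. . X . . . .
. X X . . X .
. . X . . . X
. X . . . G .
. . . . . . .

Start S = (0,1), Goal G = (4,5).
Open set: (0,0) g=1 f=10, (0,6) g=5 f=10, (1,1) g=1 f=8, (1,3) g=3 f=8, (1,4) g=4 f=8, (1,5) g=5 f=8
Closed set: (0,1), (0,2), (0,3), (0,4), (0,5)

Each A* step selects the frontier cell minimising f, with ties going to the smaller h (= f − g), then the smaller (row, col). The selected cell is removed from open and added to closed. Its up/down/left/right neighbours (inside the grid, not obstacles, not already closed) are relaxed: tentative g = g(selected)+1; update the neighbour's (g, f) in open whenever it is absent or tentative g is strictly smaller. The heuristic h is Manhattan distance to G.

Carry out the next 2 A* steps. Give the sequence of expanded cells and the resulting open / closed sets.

step 1: expand (1,5) (f=8, h=3) → closed; open now [(0,0) g=1 f=10, (0,6) g=5 f=10, (1,1) g=1 f=8, (1,3) g=3 f=8, (1,4) g=4 f=8, (1,6) g=6 f=10]
step 2: expand (1,4) (f=8, h=4) → closed; open now [(0,0) g=1 f=10, (0,6) g=5 f=10, (1,1) g=1 f=8, (1,3) g=3 f=8, (1,6) g=6 f=10, (2,4) g=5 f=8]

order=[(1,5) → (1,4)]; open=[(0,0) g=1 f=10, (0,6) g=5 f=10, (1,1) g=1 f=8, (1,3) g=3 f=8, (1,6) g=6 f=10, (2,4) g=5 f=8]; closed=[(0,1), (0,2), (0,3), (0,4), (0,5), (1,4), (1,5)]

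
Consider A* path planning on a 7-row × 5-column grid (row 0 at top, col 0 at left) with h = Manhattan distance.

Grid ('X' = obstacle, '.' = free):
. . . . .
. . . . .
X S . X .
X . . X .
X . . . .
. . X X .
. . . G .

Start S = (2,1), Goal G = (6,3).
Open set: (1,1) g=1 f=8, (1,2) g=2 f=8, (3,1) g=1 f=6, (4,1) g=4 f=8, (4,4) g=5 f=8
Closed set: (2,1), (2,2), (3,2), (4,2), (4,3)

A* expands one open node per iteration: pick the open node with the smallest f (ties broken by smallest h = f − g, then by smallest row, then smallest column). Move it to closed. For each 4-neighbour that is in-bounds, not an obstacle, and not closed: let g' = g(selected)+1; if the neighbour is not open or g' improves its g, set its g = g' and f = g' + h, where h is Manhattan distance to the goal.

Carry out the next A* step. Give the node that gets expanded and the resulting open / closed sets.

expanded=(3,1); open=[(1,1) g=1 f=8, (1,2) g=2 f=8, (4,1) g=2 f=6, (4,4) g=5 f=8]; closed=[(2,1), (2,2), (3,1), (3,2), (4,2), (4,3)]

step 1: expand (3,1) (f=6, h=5) → closed; open now [(1,1) g=1 f=8, (1,2) g=2 f=8, (4,1) g=2 f=6, (4,4) g=5 f=8]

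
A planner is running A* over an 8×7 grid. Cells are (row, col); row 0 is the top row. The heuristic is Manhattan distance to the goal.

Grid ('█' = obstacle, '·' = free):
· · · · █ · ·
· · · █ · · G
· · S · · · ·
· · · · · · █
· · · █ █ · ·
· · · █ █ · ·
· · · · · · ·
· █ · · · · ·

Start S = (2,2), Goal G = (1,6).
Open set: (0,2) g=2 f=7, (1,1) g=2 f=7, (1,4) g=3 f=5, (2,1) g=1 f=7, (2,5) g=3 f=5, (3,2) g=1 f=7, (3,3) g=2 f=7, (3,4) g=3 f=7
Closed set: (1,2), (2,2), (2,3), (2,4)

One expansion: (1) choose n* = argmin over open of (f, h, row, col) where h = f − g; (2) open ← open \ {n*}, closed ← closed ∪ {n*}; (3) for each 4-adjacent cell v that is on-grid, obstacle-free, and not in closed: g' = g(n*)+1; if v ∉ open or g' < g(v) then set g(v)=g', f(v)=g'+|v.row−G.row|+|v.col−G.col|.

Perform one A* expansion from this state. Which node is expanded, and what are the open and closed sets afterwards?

step 1: expand (1,4) (f=5, h=2) → closed; open now [(0,2) g=2 f=7, (1,1) g=2 f=7, (1,5) g=4 f=5, (2,1) g=1 f=7, (2,5) g=3 f=5, (3,2) g=1 f=7, (3,3) g=2 f=7, (3,4) g=3 f=7]

expanded=(1,4); open=[(0,2) g=2 f=7, (1,1) g=2 f=7, (1,5) g=4 f=5, (2,1) g=1 f=7, (2,5) g=3 f=5, (3,2) g=1 f=7, (3,3) g=2 f=7, (3,4) g=3 f=7]; closed=[(1,2), (1,4), (2,2), (2,3), (2,4)]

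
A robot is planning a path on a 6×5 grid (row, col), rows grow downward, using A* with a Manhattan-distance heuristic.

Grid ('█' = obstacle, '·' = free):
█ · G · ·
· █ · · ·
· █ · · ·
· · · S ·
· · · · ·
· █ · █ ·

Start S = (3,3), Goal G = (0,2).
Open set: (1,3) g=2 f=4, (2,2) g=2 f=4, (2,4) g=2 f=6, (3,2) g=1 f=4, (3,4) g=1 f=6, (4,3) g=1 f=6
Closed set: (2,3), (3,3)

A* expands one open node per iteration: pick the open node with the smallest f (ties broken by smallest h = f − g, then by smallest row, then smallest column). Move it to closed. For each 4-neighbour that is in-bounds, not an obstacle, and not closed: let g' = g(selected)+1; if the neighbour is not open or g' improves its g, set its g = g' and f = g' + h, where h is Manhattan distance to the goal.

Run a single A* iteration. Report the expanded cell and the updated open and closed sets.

step 1: expand (1,3) (f=4, h=2) → closed; open now [(0,3) g=3 f=4, (1,2) g=3 f=4, (1,4) g=3 f=6, (2,2) g=2 f=4, (2,4) g=2 f=6, (3,2) g=1 f=4, (3,4) g=1 f=6, (4,3) g=1 f=6]

expanded=(1,3); open=[(0,3) g=3 f=4, (1,2) g=3 f=4, (1,4) g=3 f=6, (2,2) g=2 f=4, (2,4) g=2 f=6, (3,2) g=1 f=4, (3,4) g=1 f=6, (4,3) g=1 f=6]; closed=[(1,3), (2,3), (3,3)]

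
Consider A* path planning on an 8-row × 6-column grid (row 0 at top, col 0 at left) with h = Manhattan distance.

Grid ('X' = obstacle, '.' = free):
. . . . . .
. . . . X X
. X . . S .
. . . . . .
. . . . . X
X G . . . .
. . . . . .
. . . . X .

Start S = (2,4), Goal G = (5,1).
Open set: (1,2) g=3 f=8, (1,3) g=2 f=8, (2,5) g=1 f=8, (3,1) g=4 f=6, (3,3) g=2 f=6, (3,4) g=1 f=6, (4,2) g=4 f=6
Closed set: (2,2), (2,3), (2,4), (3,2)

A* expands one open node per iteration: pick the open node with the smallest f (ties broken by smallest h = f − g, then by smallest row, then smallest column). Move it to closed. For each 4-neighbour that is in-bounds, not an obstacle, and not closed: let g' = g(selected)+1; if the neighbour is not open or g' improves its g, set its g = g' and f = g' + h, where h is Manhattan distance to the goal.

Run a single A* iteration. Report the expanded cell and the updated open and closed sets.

step 1: expand (3,1) (f=6, h=2) → closed; open now [(1,2) g=3 f=8, (1,3) g=2 f=8, (2,5) g=1 f=8, (3,0) g=5 f=8, (3,3) g=2 f=6, (3,4) g=1 f=6, (4,1) g=5 f=6, (4,2) g=4 f=6]

expanded=(3,1); open=[(1,2) g=3 f=8, (1,3) g=2 f=8, (2,5) g=1 f=8, (3,0) g=5 f=8, (3,3) g=2 f=6, (3,4) g=1 f=6, (4,1) g=5 f=6, (4,2) g=4 f=6]; closed=[(2,2), (2,3), (2,4), (3,1), (3,2)]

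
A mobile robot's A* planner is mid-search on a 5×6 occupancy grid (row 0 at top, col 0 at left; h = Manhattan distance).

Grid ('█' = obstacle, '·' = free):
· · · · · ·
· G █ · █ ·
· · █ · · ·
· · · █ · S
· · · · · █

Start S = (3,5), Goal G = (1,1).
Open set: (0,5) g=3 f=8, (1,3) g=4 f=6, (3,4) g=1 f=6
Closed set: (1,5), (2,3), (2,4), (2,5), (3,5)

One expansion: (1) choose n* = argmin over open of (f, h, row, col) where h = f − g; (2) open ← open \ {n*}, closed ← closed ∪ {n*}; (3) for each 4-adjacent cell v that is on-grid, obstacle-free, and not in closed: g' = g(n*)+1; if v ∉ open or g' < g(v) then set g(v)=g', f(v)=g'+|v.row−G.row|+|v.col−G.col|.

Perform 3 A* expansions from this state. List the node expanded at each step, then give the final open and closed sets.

step 1: expand (1,3) (f=6, h=2) → closed; open now [(0,3) g=5 f=8, (0,5) g=3 f=8, (3,4) g=1 f=6]
step 2: expand (3,4) (f=6, h=5) → closed; open now [(0,3) g=5 f=8, (0,5) g=3 f=8, (4,4) g=2 f=8]
step 3: expand (0,3) (f=8, h=3) → closed; open now [(0,2) g=6 f=8, (0,4) g=6 f=10, (0,5) g=3 f=8, (4,4) g=2 f=8]

order=[(1,3) → (3,4) → (0,3)]; open=[(0,2) g=6 f=8, (0,4) g=6 f=10, (0,5) g=3 f=8, (4,4) g=2 f=8]; closed=[(0,3), (1,3), (1,5), (2,3), (2,4), (2,5), (3,4), (3,5)]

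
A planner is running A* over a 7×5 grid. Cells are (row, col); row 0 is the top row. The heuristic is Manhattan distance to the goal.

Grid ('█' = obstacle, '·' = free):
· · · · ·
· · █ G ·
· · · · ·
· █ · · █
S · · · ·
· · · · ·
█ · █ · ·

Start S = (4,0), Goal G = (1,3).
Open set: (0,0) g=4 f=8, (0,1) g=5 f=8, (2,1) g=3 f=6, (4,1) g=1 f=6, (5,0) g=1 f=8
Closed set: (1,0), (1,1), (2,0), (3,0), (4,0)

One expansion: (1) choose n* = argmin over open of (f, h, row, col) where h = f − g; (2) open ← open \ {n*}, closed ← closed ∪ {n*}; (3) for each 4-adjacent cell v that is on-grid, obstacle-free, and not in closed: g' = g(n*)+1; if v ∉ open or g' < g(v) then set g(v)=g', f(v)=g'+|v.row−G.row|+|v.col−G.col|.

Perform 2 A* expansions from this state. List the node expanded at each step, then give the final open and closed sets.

order=[(2,1) → (2,2)]; open=[(0,0) g=4 f=8, (0,1) g=5 f=8, (2,3) g=5 f=6, (3,2) g=5 f=8, (4,1) g=1 f=6, (5,0) g=1 f=8]; closed=[(1,0), (1,1), (2,0), (2,1), (2,2), (3,0), (4,0)]

step 1: expand (2,1) (f=6, h=3) → closed; open now [(0,0) g=4 f=8, (0,1) g=5 f=8, (2,2) g=4 f=6, (4,1) g=1 f=6, (5,0) g=1 f=8]
step 2: expand (2,2) (f=6, h=2) → closed; open now [(0,0) g=4 f=8, (0,1) g=5 f=8, (2,3) g=5 f=6, (3,2) g=5 f=8, (4,1) g=1 f=6, (5,0) g=1 f=8]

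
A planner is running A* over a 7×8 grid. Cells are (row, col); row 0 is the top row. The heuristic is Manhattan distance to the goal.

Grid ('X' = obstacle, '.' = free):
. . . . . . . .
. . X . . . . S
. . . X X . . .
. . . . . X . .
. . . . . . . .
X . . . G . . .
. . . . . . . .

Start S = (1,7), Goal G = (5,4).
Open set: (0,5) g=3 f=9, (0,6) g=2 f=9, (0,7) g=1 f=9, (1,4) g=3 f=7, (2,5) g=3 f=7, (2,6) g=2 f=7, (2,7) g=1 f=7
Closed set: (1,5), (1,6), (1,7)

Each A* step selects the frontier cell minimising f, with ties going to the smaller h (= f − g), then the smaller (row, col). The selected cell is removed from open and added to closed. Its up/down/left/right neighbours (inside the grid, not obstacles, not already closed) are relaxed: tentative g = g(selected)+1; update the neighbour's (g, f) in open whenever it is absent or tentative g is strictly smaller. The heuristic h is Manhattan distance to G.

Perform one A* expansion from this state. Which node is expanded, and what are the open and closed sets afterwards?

expanded=(1,4); open=[(0,4) g=4 f=9, (0,5) g=3 f=9, (0,6) g=2 f=9, (0,7) g=1 f=9, (1,3) g=4 f=9, (2,5) g=3 f=7, (2,6) g=2 f=7, (2,7) g=1 f=7]; closed=[(1,4), (1,5), (1,6), (1,7)]

step 1: expand (1,4) (f=7, h=4) → closed; open now [(0,4) g=4 f=9, (0,5) g=3 f=9, (0,6) g=2 f=9, (0,7) g=1 f=9, (1,3) g=4 f=9, (2,5) g=3 f=7, (2,6) g=2 f=7, (2,7) g=1 f=7]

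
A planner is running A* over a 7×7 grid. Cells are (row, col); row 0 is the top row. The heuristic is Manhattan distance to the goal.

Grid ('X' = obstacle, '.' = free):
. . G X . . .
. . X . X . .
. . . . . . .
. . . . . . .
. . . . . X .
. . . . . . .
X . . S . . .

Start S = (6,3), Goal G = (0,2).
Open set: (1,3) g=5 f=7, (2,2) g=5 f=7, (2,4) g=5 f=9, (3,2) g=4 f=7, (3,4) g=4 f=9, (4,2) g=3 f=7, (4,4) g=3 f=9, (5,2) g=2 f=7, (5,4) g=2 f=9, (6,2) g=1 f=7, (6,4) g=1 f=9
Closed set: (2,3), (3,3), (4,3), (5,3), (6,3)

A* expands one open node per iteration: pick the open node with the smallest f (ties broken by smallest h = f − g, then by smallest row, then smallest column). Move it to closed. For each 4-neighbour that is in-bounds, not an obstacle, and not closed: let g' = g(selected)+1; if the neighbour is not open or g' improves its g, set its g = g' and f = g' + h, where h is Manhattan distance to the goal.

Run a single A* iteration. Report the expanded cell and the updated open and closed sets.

step 1: expand (1,3) (f=7, h=2) → closed; open now [(2,2) g=5 f=7, (2,4) g=5 f=9, (3,2) g=4 f=7, (3,4) g=4 f=9, (4,2) g=3 f=7, (4,4) g=3 f=9, (5,2) g=2 f=7, (5,4) g=2 f=9, (6,2) g=1 f=7, (6,4) g=1 f=9]

expanded=(1,3); open=[(2,2) g=5 f=7, (2,4) g=5 f=9, (3,2) g=4 f=7, (3,4) g=4 f=9, (4,2) g=3 f=7, (4,4) g=3 f=9, (5,2) g=2 f=7, (5,4) g=2 f=9, (6,2) g=1 f=7, (6,4) g=1 f=9]; closed=[(1,3), (2,3), (3,3), (4,3), (5,3), (6,3)]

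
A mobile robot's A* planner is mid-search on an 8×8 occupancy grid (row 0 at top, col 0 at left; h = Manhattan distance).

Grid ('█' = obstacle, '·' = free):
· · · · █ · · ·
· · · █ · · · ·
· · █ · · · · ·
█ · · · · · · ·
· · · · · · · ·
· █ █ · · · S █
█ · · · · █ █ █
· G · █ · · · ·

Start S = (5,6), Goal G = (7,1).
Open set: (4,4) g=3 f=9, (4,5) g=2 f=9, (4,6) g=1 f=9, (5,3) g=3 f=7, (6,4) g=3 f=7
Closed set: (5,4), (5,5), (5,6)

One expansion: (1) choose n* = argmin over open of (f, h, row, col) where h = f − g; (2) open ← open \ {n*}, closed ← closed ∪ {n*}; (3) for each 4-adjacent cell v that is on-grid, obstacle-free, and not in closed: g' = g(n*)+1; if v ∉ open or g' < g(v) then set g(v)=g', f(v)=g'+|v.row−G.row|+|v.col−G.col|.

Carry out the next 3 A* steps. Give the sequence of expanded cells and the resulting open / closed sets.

step 1: expand (5,3) (f=7, h=4) → closed; open now [(4,3) g=4 f=9, (4,4) g=3 f=9, (4,5) g=2 f=9, (4,6) g=1 f=9, (6,3) g=4 f=7, (6,4) g=3 f=7]
step 2: expand (6,3) (f=7, h=3) → closed; open now [(4,3) g=4 f=9, (4,4) g=3 f=9, (4,5) g=2 f=9, (4,6) g=1 f=9, (6,2) g=5 f=7, (6,4) g=3 f=7]
step 3: expand (6,2) (f=7, h=2) → closed; open now [(4,3) g=4 f=9, (4,4) g=3 f=9, (4,5) g=2 f=9, (4,6) g=1 f=9, (6,1) g=6 f=7, (6,4) g=3 f=7, (7,2) g=6 f=7]

order=[(5,3) → (6,3) → (6,2)]; open=[(4,3) g=4 f=9, (4,4) g=3 f=9, (4,5) g=2 f=9, (4,6) g=1 f=9, (6,1) g=6 f=7, (6,4) g=3 f=7, (7,2) g=6 f=7]; closed=[(5,3), (5,4), (5,5), (5,6), (6,2), (6,3)]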